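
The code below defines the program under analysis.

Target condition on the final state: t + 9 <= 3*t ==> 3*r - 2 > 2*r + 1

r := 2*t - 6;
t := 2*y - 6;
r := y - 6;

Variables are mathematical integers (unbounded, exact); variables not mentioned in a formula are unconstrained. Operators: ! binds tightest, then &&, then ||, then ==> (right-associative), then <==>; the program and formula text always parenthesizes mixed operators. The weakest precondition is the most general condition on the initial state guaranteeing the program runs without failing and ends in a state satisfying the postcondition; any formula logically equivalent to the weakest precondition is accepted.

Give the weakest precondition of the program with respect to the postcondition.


Working backward. After the program, the postcondition t + 9 <= 3*t ==> 3*r - 2 > 2*r + 1 must hold; in canonical form it is 2*t >= 9 ==> r > 3.
Before r := y - 6: 2*t >= 9 ==> y > 9
Before t := 2*y - 6: 4*y >= 21 ==> y > 9
Before r := 2*t - 6: 4*y >= 21 ==> y > 9
Answer: WP = 4*y >= 21 ==> y > 9


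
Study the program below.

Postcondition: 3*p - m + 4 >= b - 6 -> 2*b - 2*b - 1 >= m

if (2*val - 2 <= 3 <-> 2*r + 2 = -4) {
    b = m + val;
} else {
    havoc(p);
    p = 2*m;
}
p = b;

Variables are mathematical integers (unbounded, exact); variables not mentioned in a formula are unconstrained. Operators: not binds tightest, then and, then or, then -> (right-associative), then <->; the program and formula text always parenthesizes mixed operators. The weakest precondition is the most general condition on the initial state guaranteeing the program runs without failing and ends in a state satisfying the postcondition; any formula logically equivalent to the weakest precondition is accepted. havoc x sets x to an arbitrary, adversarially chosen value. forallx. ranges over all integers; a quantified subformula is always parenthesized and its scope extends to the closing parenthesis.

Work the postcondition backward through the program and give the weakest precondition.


Working backward. After the program, the postcondition 3*p - m + 4 >= b - 6 -> 2*b - 2*b - 1 >= m must hold; in canonical form it is 3*p >= b + m - 10 -> m <= -1.
Before p := b: 2*b >= m - 10 -> m <= -1
Then branch requires m + 2*val >= -10 -> m <= -1; else branch requires 2*b >= m - 10 -> m <= -1.
Before the if: ((2*val <= 5 <-> 2*r = -6) -> (m + 2*val >= -10 -> m <= -1)) and ((not (2*val <= 5 <-> 2*r = -6)) -> (2*b >= m - 10 -> m <= -1))
Answer: WP = ((2*val <= 5 <-> 2*r = -6) -> (m + 2*val >= -10 -> m <= -1)) and ((not (2*val <= 5 <-> 2*r = -6)) -> (2*b >= m - 10 -> m <= -1))


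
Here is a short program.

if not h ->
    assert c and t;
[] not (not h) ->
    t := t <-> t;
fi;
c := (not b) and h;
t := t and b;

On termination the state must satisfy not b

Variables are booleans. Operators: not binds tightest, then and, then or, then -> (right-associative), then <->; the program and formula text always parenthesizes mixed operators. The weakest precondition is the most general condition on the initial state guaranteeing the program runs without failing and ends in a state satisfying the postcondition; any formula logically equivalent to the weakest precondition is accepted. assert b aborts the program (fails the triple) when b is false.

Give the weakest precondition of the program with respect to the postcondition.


Working backward. After the program, not b must hold.
Before t := t and b: not b
Before c := (not b) and h: not b
Then branch requires c and t and (not b); else branch requires not b.
Before the if: ((not h) -> (c and t and (not b))) and (h -> (not b))
Answer: WP = ((not h) -> (c and t and (not b))) and (h -> (not b))


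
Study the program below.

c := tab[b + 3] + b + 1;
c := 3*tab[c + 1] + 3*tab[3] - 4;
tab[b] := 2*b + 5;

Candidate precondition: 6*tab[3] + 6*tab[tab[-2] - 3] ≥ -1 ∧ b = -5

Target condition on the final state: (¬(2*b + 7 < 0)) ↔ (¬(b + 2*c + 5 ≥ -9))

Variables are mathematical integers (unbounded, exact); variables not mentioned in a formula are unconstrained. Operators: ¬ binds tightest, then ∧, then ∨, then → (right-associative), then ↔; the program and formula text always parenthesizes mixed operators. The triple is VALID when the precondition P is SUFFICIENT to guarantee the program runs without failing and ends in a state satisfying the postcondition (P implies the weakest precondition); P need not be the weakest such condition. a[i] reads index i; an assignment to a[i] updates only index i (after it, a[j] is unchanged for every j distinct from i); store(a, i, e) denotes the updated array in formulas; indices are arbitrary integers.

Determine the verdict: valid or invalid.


Working backward. After the program, the postcondition (¬(2*b + 7 < 0)) ↔ (¬(b + 2*c + 5 ≥ -9)) must hold; in canonical form it is (¬(2*b < -7)) ↔ (¬(b + 2*c ≥ -14)).
Before tab[b] := 2*b + 5: (¬(2*b < -7)) ↔ (¬(b + 2*c ≥ -14))
Before c := 3*tab[c + 1] + 3*tab[3] - 4: (¬(2*b < -7)) ↔ (¬(6*tab[c + 1] + 6*tab[3] + b ≥ -6))
Before c := tab[b + 3] + b + 1: (¬(2*b < -7)) ↔ (¬(6*tab[tab[b + 3] + b + 2] + 6*tab[3] + b ≥ -6))
The weakest precondition is (¬(2*b < -7)) ↔ (¬(6*tab[tab[b + 3] + b + 2] + 6*tab[3] + b ≥ -6)).
Check whether 6*tab[3] + 6*tab[tab[-2] - 3] ≥ -1 ∧ b = -5 implies it.
Every state satisfying the precondition satisfies the weakest precondition: the implication holds.
Answer: valid


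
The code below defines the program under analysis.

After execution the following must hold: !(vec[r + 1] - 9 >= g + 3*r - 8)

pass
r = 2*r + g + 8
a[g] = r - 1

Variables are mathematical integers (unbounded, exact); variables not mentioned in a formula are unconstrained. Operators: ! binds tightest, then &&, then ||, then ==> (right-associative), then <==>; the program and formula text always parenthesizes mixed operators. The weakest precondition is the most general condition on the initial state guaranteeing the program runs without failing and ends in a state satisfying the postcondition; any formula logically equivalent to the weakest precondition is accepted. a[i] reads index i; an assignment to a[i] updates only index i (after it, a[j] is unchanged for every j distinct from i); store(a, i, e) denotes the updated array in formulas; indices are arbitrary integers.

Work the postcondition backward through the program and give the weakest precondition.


Working backward. After the program, the postcondition !(vec[r + 1] - 9 >= g + 3*r - 8) must hold; in canonical form it is !(vec[r + 1] >= g + 3*r + 1).
Before a[g] := r - 1: !(vec[r + 1] >= g + 3*r + 1)
Before r := 2*r + g + 8: !(vec[g + 2*r + 9] >= 4*g + 6*r + 25)
Before skip: !(vec[g + 2*r + 9] >= 4*g + 6*r + 25)
Answer: WP = !(vec[g + 2*r + 9] >= 4*g + 6*r + 25)


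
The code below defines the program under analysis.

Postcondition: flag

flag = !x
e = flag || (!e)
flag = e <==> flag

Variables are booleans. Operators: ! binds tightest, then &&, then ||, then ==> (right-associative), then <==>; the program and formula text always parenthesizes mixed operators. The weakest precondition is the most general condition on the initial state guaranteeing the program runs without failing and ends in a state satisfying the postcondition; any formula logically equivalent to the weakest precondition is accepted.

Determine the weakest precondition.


Working backward. After the program, flag must hold.
Before flag := e <==> flag: e <==> flag
Before e := flag || (!e): (flag || (!e)) <==> flag
Before flag := !x: ((!x) || (!e)) <==> (!x)
Answer: WP = ((!x) || (!e)) <==> (!x)


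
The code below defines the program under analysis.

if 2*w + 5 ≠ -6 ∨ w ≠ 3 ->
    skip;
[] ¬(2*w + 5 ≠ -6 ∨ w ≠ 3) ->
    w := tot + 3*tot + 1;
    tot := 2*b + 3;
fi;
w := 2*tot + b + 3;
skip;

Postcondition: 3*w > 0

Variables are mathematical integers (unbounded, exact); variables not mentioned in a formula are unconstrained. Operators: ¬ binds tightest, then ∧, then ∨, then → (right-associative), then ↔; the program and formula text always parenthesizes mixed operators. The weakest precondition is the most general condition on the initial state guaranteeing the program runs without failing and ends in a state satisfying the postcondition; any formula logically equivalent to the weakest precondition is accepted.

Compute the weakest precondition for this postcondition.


Working backward. After the program, 3*w > 0 must hold.
Before skip: 3*w > 0
Before w := 2*tot + b + 3: 3*b + 6*tot > -9
Then branch requires 3*b + 6*tot > -9; else branch requires 15*b > -27.
Before the if: ((2*w ≠ -11 ∨ w ≠ 3) → 3*b + 6*tot > -9) ∧ ((¬(2*w ≠ -11 ∨ w ≠ 3)) → 15*b > -27)
Answer: WP = ((2*w ≠ -11 ∨ w ≠ 3) → 3*b + 6*tot > -9) ∧ ((¬(2*w ≠ -11 ∨ w ≠ 3)) → 15*b > -27)


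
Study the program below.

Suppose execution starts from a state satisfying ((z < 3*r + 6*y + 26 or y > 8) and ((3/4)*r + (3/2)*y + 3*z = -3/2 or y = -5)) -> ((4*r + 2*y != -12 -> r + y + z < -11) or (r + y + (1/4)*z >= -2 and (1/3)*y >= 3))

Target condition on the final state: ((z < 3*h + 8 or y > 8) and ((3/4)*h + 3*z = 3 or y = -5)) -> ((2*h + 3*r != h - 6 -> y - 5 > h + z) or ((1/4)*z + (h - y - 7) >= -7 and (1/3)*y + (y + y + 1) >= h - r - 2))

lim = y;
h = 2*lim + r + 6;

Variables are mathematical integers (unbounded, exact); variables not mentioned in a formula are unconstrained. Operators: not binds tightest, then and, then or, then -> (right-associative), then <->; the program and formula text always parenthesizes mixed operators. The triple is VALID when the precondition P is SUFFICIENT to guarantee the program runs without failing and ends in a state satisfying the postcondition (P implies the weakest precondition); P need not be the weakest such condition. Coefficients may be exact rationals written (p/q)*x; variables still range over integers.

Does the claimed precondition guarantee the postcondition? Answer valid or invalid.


Working backward. After the program, the postcondition ((z < 3*h + 8 or y > 8) and ((3/4)*h + 3*z = 3 or y = -5)) -> ((2*h + 3*r != h - 6 -> y - 5 > h + z) or ((1/4)*z + (h - y - 7) >= -7 and (1/3)*y + (y + y + 1) >= h - r - 2)) must hold; in canonical form it is ((z < 3*h + 8 or y > 8) and ((3/4)*h + 3*z = 3 or y = -5)) -> ((h + 3*r != -6 -> y > h + z + 5) or (h + (1/4)*z >= y and r + (7/3)*y >= h - 3)).
Before h := 2*lim + r + 6: ((z < 6*lim + 3*r + 26 or y > 8) and ((3/2)*lim + (3/4)*r + 3*z = -3/2 or y = -5)) -> ((2*lim + 4*r != -12 -> y > 2*lim + r + z + 11) or (2*lim + r + (1/4)*z >= y - 6 and (7/3)*y >= 2*lim + 3))
Before lim := y: ((z < 3*r + 6*y + 26 or y > 8) and ((3/4)*r + (3/2)*y + 3*z = -3/2 or y = -5)) -> ((4*r + 2*y != -12 -> r + y + z < -11) or (r + y + (1/4)*z >= -6 and (1/3)*y >= 3))
The weakest precondition is ((z < 3*r + 6*y + 26 or y > 8) and ((3/4)*r + (3/2)*y + 3*z = -3/2 or y = -5)) -> ((4*r + 2*y != -12 -> r + y + z < -11) or (r + y + (1/4)*z >= -6 and (1/3)*y >= 3)).
Check whether ((z < 3*r + 6*y + 26 or y > 8) and ((3/4)*r + (3/2)*y + 3*z = -3/2 or y = -5)) -> ((4*r + 2*y != -12 -> r + y + z < -11) or (r + y + (1/4)*z >= -2 and (1/3)*y >= 3)) implies it.
Every state satisfying the precondition satisfies the weakest precondition: the implication holds.
Answer: valid


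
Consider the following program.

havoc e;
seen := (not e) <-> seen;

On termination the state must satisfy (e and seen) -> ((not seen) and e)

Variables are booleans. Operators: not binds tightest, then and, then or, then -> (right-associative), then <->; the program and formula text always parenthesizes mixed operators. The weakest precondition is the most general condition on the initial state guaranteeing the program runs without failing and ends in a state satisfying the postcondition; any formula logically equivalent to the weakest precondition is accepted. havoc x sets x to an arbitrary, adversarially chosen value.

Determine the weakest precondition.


Working backward. After the program, (e and seen) -> ((not seen) and e) must hold.
Before seen := (not e) <-> seen: (e and ((not e) <-> seen)) -> ((not ((not e) <-> seen)) and e)
Before havoc e: (not seen) -> seen
Answer: WP = (not seen) -> seen


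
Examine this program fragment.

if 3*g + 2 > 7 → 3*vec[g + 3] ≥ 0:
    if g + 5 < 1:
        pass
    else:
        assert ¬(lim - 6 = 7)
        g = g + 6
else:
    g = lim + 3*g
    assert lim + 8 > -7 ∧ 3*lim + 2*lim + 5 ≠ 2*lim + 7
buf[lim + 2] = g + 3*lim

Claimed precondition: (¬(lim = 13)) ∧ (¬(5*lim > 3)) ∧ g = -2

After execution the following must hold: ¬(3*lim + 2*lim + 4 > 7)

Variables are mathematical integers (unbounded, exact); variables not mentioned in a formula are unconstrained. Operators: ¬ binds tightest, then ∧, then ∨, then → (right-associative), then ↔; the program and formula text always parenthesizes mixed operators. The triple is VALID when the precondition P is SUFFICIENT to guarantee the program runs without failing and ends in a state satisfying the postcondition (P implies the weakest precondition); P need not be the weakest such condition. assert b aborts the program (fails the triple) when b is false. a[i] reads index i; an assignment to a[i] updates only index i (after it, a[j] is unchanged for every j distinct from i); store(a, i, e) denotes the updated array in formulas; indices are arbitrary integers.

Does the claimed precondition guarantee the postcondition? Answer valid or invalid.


Working backward. After the program, the postcondition ¬(3*lim + 2*lim + 4 > 7) must hold; in canonical form it is ¬(5*lim > 3).
Before buf[lim + 2] := g + 3*lim: ¬(5*lim > 3)
Then branch requires (g < -4 → (¬(5*lim > 3))) ∧ ((¬(g < -4)) → ((¬(lim = 13)) ∧ (¬(5*lim > 3)))); else branch requires lim > -15 ∧ 3*lim ≠ 2 ∧ (¬(5*lim > 3)).
Before the if: ((3*g > 5 → 3*vec[g + 3] ≥ 0) → ((g < -4 → (¬(5*lim > 3))) ∧ ((¬(g < -4)) → ((¬(lim = 13)) ∧ (¬(5*lim > 3)))))) ∧ ((¬(3*g > 5 → 3*vec[g + 3] ≥ 0)) → (lim > -15 ∧ 3*lim ≠ 2 ∧ (¬(5*lim > 3))))
The weakest precondition is ((3*g > 5 → 3*vec[g + 3] ≥ 0) → ((g < -4 → (¬(5*lim > 3))) ∧ ((¬(g < -4)) → ((¬(lim = 13)) ∧ (¬(5*lim > 3)))))) ∧ ((¬(3*g > 5 → 3*vec[g + 3] ≥ 0)) → (lim > -15 ∧ 3*lim ≠ 2 ∧ (¬(5*lim > 3)))).
Check whether (¬(lim = 13)) ∧ (¬(5*lim > 3)) ∧ g = -2 implies it.
Every state satisfying the precondition satisfies the weakest precondition: the implication holds.
Answer: valid


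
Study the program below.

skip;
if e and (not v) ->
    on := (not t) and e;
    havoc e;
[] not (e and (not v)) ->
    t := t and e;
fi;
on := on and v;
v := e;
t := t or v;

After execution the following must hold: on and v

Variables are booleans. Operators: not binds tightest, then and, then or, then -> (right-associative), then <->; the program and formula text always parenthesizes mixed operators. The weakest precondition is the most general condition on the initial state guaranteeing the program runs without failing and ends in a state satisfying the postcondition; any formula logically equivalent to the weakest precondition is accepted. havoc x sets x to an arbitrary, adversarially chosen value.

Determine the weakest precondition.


Working backward. After the program, on and v must hold.
Before t := t or v: on and v
Before v := e: on and e
Before on := on and v: on and v and e
Then branch requires false; else branch requires on and v and e.
Before the if: (not (e and (not v))) and ((not (e and (not v))) -> (on and v and e))
Before skip: (not (e and (not v))) and ((not (e and (not v))) -> (on and v and e))
Answer: WP = (not (e and (not v))) and ((not (e and (not v))) -> (on and v and e))


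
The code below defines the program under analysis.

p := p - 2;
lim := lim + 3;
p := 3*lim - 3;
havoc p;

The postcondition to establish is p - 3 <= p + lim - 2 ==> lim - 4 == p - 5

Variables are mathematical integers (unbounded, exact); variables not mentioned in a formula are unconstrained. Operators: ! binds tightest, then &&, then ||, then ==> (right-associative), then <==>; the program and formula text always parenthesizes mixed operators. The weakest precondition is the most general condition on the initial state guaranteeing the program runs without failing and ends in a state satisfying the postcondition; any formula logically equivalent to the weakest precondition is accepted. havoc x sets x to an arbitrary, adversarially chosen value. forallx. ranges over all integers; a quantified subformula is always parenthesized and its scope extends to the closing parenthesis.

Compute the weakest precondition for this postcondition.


Working backward. After the program, the postcondition p - 3 <= p + lim - 2 ==> lim - 4 == p - 5 must hold; in canonical form it is lim >= -1 ==> lim == p - 1.
Before havoc p: forall p_1. (lim >= -1 ==> lim == p_1 - 1)
Before p := 3*lim - 3: forall p_1. (lim >= -1 ==> lim == p_1 - 1)
Before lim := lim + 3: forall p_1. (lim >= -4 ==> lim == p_1 - 4)
Before p := p - 2: forall p_1. (lim >= -4 ==> lim == p_1 - 4)
Answer: WP = forall p_1. (lim >= -4 ==> lim == p_1 - 4)


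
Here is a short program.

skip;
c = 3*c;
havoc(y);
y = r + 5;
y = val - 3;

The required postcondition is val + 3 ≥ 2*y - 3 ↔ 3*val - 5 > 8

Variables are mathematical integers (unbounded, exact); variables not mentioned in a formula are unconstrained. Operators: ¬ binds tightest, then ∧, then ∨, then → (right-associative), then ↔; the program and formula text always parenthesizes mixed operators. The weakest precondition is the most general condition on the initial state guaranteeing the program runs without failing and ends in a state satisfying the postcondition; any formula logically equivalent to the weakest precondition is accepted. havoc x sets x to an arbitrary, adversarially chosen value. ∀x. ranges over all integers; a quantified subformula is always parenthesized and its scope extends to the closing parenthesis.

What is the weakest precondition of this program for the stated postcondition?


Working backward. After the program, the postcondition val + 3 ≥ 2*y - 3 ↔ 3*val - 5 > 8 must hold; in canonical form it is val ≥ 2*y - 6 ↔ 3*val > 13.
Before y := val - 3: val ≤ 12 ↔ 3*val > 13
Before y := r + 5: val ≤ 12 ↔ 3*val > 13
Before havoc y: val ≤ 12 ↔ 3*val > 13
Before c := 3*c: val ≤ 12 ↔ 3*val > 13
Before skip: val ≤ 12 ↔ 3*val > 13
Answer: WP = val ≤ 12 ↔ 3*val > 13


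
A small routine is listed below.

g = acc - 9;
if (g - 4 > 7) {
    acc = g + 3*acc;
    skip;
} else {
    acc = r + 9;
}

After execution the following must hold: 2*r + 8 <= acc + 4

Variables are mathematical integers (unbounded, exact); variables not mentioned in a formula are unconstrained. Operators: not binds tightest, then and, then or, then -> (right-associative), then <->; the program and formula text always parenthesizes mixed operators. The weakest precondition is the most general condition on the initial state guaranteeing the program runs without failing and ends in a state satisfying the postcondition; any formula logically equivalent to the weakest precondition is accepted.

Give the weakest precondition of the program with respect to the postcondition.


Working backward. After the program, the postcondition 2*r + 8 <= acc + 4 must hold; in canonical form it is 2*r <= acc - 4.
Then branch requires 2*r <= 3*acc + g - 4; else branch requires r <= 5.
Before the if: (g > 11 -> 2*r <= 3*acc + g - 4) and ((not (g > 11)) -> r <= 5)
Before g := acc - 9: (acc > 20 -> 2*r <= 4*acc - 13) and ((not (acc > 20)) -> r <= 5)
Answer: WP = (acc > 20 -> 2*r <= 4*acc - 13) and ((not (acc > 20)) -> r <= 5)


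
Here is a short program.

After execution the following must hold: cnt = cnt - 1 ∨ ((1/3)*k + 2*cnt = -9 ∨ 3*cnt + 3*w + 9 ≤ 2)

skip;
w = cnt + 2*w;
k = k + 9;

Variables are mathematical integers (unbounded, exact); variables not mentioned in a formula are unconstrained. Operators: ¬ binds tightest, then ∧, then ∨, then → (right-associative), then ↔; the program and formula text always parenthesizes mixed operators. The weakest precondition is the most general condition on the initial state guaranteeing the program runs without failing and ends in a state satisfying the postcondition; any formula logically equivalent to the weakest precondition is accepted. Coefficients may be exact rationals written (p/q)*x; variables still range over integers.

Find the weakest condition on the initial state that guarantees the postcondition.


Working backward. After the program, the postcondition cnt = cnt - 1 ∨ ((1/3)*k + 2*cnt = -9 ∨ 3*cnt + 3*w + 9 ≤ 2) must hold; in canonical form it is 2*cnt + (1/3)*k = -9 ∨ 3*cnt + 3*w ≤ -7.
Before k := k + 9: 2*cnt + (1/3)*k = -12 ∨ 3*cnt + 3*w ≤ -7
Before w := cnt + 2*w: 2*cnt + (1/3)*k = -12 ∨ 6*cnt + 6*w ≤ -7
Before skip: 2*cnt + (1/3)*k = -12 ∨ 6*cnt + 6*w ≤ -7
Answer: WP = 2*cnt + (1/3)*k = -12 ∨ 6*cnt + 6*w ≤ -7


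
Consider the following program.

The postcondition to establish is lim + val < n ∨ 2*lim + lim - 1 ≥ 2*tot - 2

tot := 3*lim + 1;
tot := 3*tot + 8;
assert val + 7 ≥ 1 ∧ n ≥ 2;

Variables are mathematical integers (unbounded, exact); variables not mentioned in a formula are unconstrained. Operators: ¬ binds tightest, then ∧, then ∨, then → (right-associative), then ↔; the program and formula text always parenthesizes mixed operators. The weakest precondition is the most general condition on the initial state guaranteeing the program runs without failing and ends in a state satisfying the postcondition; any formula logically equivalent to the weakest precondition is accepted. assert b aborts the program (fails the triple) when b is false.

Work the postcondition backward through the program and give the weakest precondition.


Working backward. After the program, the postcondition lim + val < n ∨ 2*lim + lim - 1 ≥ 2*tot - 2 must hold; in canonical form it is lim + val < n ∨ 3*lim ≥ 2*tot - 1.
Before assert val + 7 ≥ 1 ∧ n ≥ 2: val ≥ -6 ∧ n ≥ 2 ∧ (lim + val < n ∨ 3*lim ≥ 2*tot - 1)
Before tot := 3*tot + 8: val ≥ -6 ∧ n ≥ 2 ∧ (lim + val < n ∨ 3*lim ≥ 6*tot + 15)
Before tot := 3*lim + 1: val ≥ -6 ∧ n ≥ 2 ∧ (lim + val < n ∨ 15*lim ≤ -21)
Answer: WP = val ≥ -6 ∧ n ≥ 2 ∧ (lim + val < n ∨ 15*lim ≤ -21)


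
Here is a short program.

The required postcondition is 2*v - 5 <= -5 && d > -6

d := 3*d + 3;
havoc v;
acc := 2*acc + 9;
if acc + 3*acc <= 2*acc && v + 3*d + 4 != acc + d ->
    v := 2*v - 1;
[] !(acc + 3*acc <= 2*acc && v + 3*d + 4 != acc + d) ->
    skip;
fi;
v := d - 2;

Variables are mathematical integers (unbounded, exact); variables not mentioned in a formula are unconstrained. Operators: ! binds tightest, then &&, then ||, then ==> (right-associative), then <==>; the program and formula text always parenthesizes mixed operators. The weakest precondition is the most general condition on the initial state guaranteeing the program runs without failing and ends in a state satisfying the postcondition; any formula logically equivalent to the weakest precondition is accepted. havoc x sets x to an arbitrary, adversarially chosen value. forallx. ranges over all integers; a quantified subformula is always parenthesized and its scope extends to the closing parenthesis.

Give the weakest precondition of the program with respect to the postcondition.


Working backward. After the program, the postcondition 2*v - 5 <= -5 && d > -6 must hold; in canonical form it is 2*v <= 0 && d > -6.
Before v := d - 2: 2*d <= 4 && d > -6
Then branch requires 2*d <= 4 && d > -6; else branch requires 2*d <= 4 && d > -6.
Before the if: ((2*acc <= 0 && 2*d + v != acc - 4) ==> (2*d <= 4 && d > -6)) && ((!(2*acc <= 0 && 2*d + v != acc - 4)) ==> (2*d <= 4 && d > -6))
Before acc := 2*acc + 9: ((4*acc <= -18 && 2*d + v != 2*acc + 5) ==> (2*d <= 4 && d > -6)) && ((!(4*acc <= -18 && 2*d + v != 2*acc + 5)) ==> (2*d <= 4 && d > -6))
Before havoc v: forall v_1. (((4*acc <= -18 && 2*d + v_1 != 2*acc + 5) ==> (2*d <= 4 && d > -6)) && ((!(4*acc <= -18 && 2*d + v_1 != 2*acc + 5)) ==> (2*d <= 4 && d > -6)))
Before d := 3*d + 3: forall v_1. (((4*acc <= -18 && 6*d + v_1 != 2*acc - 1) ==> (6*d <= -2 && 3*d > -9)) && ((!(4*acc <= -18 && 6*d + v_1 != 2*acc - 1)) ==> (6*d <= -2 && 3*d > -9)))
Answer: WP = forall v_1. (((4*acc <= -18 && 6*d + v_1 != 2*acc - 1) ==> (6*d <= -2 && 3*d > -9)) && ((!(4*acc <= -18 && 6*d + v_1 != 2*acc - 1)) ==> (6*d <= -2 && 3*d > -9)))


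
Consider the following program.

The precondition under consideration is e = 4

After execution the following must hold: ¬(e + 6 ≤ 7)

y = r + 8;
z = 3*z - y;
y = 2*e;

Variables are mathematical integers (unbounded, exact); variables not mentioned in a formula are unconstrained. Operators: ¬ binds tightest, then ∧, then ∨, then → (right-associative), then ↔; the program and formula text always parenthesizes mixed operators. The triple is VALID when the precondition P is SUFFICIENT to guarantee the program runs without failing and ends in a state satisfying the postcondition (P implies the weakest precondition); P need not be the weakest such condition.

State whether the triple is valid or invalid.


Working backward. After the program, the postcondition ¬(e + 6 ≤ 7) must hold; in canonical form it is ¬(e ≤ 1).
Before y := 2*e: ¬(e ≤ 1)
Before z := 3*z - y: ¬(e ≤ 1)
Before y := r + 8: ¬(e ≤ 1)
The weakest precondition is ¬(e ≤ 1).
Check whether e = 4 implies it.
Every state satisfying the precondition satisfies the weakest precondition: the implication holds.
Answer: valid


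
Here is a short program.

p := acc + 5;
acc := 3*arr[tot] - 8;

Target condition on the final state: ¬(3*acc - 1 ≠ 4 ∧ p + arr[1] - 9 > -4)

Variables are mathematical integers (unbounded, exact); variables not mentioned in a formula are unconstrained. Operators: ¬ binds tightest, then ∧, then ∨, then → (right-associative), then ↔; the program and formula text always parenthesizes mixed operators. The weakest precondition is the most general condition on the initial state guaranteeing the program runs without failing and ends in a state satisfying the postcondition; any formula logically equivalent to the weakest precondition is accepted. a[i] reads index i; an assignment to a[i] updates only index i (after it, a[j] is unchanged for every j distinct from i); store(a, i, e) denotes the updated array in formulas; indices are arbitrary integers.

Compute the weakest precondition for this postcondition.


Working backward. After the program, the postcondition ¬(3*acc - 1 ≠ 4 ∧ p + arr[1] - 9 > -4) must hold; in canonical form it is ¬(3*acc ≠ 5 ∧ arr[1] + p > 5).
Before acc := 3*arr[tot] - 8: ¬(9*arr[tot] ≠ 29 ∧ arr[1] + p > 5)
Before p := acc + 5: ¬(9*arr[tot] ≠ 29 ∧ arr[1] + acc > 0)
Answer: WP = ¬(9*arr[tot] ≠ 29 ∧ arr[1] + acc > 0)


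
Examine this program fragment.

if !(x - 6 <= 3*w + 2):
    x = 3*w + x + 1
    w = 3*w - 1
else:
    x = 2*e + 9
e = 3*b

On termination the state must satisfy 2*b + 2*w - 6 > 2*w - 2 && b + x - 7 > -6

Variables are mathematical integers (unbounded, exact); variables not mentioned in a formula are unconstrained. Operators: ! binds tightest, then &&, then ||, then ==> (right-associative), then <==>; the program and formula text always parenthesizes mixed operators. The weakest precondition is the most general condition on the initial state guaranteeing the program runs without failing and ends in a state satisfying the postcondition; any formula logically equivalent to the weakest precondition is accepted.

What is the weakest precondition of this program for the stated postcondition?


Working backward. After the program, the postcondition 2*b + 2*w - 6 > 2*w - 2 && b + x - 7 > -6 must hold; in canonical form it is 2*b > 4 && b + x > 1.
Before e := 3*b: 2*b > 4 && b + x > 1
Then branch requires 2*b > 4 && b + 3*w + x > 0; else branch requires 2*b > 4 && b + 2*e > -8.
Before the if: ((!(x <= 3*w + 8)) ==> (2*b > 4 && b + 3*w + x > 0)) && (x <= 3*w + 8 ==> (2*b > 4 && b + 2*e > -8))
Answer: WP = ((!(x <= 3*w + 8)) ==> (2*b > 4 && b + 3*w + x > 0)) && (x <= 3*w + 8 ==> (2*b > 4 && b + 2*e > -8))


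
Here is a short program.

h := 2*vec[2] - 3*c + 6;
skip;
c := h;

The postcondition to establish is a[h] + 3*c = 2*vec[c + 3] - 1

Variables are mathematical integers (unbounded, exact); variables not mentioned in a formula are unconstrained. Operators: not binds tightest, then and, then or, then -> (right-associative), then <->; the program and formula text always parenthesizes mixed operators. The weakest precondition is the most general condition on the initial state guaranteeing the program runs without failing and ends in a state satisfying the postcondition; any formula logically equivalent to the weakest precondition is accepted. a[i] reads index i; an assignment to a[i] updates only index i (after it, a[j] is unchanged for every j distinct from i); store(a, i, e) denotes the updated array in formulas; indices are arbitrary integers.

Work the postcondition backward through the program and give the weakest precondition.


Working backward. After the program, a[h] + 3*c = 2*vec[c + 3] - 1 must hold.
Before c := h: a[h] + 3*h = 2*vec[h + 3] - 1
Before skip: a[h] + 3*h = 2*vec[h + 3] - 1
Before h := 2*vec[2] - 3*c + 6: a[2*vec[2] - 3*c + 6] + 6*vec[2] = 2*vec[2*vec[2] - 3*c + 9] + 9*c - 19
Answer: WP = a[2*vec[2] - 3*c + 6] + 6*vec[2] = 2*vec[2*vec[2] - 3*c + 9] + 9*c - 19


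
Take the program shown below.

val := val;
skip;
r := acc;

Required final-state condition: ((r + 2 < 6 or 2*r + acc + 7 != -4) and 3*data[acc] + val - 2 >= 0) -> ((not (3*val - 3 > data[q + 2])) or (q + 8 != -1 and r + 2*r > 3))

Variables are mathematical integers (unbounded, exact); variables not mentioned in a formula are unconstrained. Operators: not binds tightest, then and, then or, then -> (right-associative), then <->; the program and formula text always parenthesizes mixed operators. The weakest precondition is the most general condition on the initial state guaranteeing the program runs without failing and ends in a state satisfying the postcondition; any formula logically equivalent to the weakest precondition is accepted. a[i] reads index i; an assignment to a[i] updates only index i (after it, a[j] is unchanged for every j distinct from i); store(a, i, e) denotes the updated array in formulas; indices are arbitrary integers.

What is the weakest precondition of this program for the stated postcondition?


Working backward. After the program, the postcondition ((r + 2 < 6 or 2*r + acc + 7 != -4) and 3*data[acc] + val - 2 >= 0) -> ((not (3*val - 3 > data[q + 2])) or (q + 8 != -1 and r + 2*r > 3)) must hold; in canonical form it is ((r < 4 or acc + 2*r != -11) and 3*data[acc] + val >= 2) -> ((not (3*val > data[q + 2] + 3)) or (q != -9 and 3*r > 3)).
Before r := acc: ((acc < 4 or 3*acc != -11) and 3*data[acc] + val >= 2) -> ((not (3*val > data[q + 2] + 3)) or (q != -9 and 3*acc > 3))
Before skip: ((acc < 4 or 3*acc != -11) and 3*data[acc] + val >= 2) -> ((not (3*val > data[q + 2] + 3)) or (q != -9 and 3*acc > 3))
Before val := val: ((acc < 4 or 3*acc != -11) and 3*data[acc] + val >= 2) -> ((not (3*val > data[q + 2] + 3)) or (q != -9 and 3*acc > 3))
Answer: WP = ((acc < 4 or 3*acc != -11) and 3*data[acc] + val >= 2) -> ((not (3*val > data[q + 2] + 3)) or (q != -9 and 3*acc > 3))


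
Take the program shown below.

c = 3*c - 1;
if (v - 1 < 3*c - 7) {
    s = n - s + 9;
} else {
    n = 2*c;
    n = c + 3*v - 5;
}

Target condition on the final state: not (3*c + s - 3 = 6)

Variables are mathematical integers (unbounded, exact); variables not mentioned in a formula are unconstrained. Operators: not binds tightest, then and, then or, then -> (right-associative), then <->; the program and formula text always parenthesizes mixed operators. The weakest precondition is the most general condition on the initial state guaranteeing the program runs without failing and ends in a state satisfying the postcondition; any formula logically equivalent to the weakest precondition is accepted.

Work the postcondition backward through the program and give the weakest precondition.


Working backward. After the program, the postcondition not (3*c + s - 3 = 6) must hold; in canonical form it is not (3*c + s = 9).
Then branch requires not (3*c + n = s); else branch requires not (3*c + s = 9).
Before the if: (v < 3*c - 6 -> (not (3*c + n = s))) and ((not (v < 3*c - 6)) -> (not (3*c + s = 9)))
Before c := 3*c - 1: (v < 9*c - 9 -> (not (9*c + n = s + 3))) and ((not (v < 9*c - 9)) -> (not (9*c + s = 12)))
Answer: WP = (v < 9*c - 9 -> (not (9*c + n = s + 3))) and ((not (v < 9*c - 9)) -> (not (9*c + s = 12)))


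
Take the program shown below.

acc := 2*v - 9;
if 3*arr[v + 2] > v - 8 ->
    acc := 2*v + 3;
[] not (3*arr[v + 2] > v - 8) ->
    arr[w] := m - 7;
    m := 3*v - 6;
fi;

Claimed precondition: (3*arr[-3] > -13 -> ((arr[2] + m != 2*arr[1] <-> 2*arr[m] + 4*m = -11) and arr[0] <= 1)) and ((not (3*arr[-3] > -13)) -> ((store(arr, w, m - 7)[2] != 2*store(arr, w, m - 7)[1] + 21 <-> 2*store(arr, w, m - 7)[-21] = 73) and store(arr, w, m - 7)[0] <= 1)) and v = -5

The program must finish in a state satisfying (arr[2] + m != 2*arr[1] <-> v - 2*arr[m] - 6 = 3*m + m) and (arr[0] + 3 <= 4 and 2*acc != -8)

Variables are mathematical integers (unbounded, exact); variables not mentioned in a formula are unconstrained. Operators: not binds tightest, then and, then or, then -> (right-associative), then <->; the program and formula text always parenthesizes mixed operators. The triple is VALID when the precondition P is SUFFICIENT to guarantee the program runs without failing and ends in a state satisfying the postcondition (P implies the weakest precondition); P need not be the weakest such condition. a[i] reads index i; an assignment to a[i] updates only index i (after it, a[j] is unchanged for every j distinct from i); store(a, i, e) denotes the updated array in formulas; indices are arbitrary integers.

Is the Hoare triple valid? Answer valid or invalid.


Working backward. After the program, the postcondition (arr[2] + m != 2*arr[1] <-> v - 2*arr[m] - 6 = 3*m + m) and (arr[0] + 3 <= 4 and 2*acc != -8) must hold; in canonical form it is (arr[2] + m != 2*arr[1] <-> v = 2*arr[m] + 4*m + 6) and arr[0] <= 1 and 2*acc != -8.
Then branch requires (arr[2] + m != 2*arr[1] <-> v = 2*arr[m] + 4*m + 6) and arr[0] <= 1 and 4*v != -14; else branch requires (store(arr, w, m - 7)[2] + 3*v != 2*store(arr, w, m - 7)[1] + 6 <-> 2*store(arr, w, m - 7)[3*v - 6] + 11*v = 18) and store(arr, w, m - 7)[0] <= 1 and 2*acc != -8.
Before the if: (3*arr[v + 2] > v - 8 -> ((arr[2] + m != 2*arr[1] <-> v = 2*arr[m] + 4*m + 6) and arr[0] <= 1 and 4*v != -14)) and ((not (3*arr[v + 2] > v - 8)) -> ((store(arr, w, m - 7)[2] + 3*v != 2*store(arr, w, m - 7)[1] + 6 <-> 2*store(arr, w, m - 7)[3*v - 6] + 11*v = 18) and store(arr, w, m - 7)[0] <= 1 and 2*acc != -8))
Before acc := 2*v - 9: (3*arr[v + 2] > v - 8 -> ((arr[2] + m != 2*arr[1] <-> v = 2*arr[m] + 4*m + 6) and arr[0] <= 1 and 4*v != -14)) and ((not (3*arr[v + 2] > v - 8)) -> ((store(arr, w, m - 7)[2] + 3*v != 2*store(arr, w, m - 7)[1] + 6 <-> 2*store(arr, w, m - 7)[3*v - 6] + 11*v = 18) and store(arr, w, m - 7)[0] <= 1 and 4*v != 10))
The weakest precondition is (3*arr[v + 2] > v - 8 -> ((arr[2] + m != 2*arr[1] <-> v = 2*arr[m] + 4*m + 6) and arr[0] <= 1 and 4*v != -14)) and ((not (3*arr[v + 2] > v - 8)) -> ((store(arr, w, m - 7)[2] + 3*v != 2*store(arr, w, m - 7)[1] + 6 <-> 2*store(arr, w, m - 7)[3*v - 6] + 11*v = 18) and store(arr, w, m - 7)[0] <= 1 and 4*v != 10)).
Check whether (3*arr[-3] > -13 -> ((arr[2] + m != 2*arr[1] <-> 2*arr[m] + 4*m = -11) and arr[0] <= 1)) and ((not (3*arr[-3] > -13)) -> ((store(arr, w, m - 7)[2] != 2*store(arr, w, m - 7)[1] + 21 <-> 2*store(arr, w, m - 7)[-21] = 73) and store(arr, w, m - 7)[0] <= 1)) and v = -5 implies it.
Every state satisfying the precondition satisfies the weakest precondition: the implication holds.
Answer: valid


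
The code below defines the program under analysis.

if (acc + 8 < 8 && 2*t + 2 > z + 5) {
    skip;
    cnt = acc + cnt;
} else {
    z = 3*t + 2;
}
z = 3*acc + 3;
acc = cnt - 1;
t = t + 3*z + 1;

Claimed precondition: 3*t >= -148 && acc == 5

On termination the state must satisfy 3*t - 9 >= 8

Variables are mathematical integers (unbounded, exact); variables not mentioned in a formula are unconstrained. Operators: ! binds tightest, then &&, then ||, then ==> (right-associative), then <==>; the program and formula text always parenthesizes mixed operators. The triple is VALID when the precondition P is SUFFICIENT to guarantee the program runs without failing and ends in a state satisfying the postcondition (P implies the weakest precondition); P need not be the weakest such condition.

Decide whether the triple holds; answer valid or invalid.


Working backward. After the program, the postcondition 3*t - 9 >= 8 must hold; in canonical form it is 3*t >= 17.
Before t := t + 3*z + 1: 3*t + 9*z >= 14
Before acc := cnt - 1: 3*t + 9*z >= 14
Before z := 3*acc + 3: 27*acc + 3*t >= -13
Then branch requires 27*acc + 3*t >= -13; else branch requires 27*acc + 3*t >= -13.
Before the if: ((acc < 0 && 2*t > z + 3) ==> 27*acc + 3*t >= -13) && ((!(acc < 0 && 2*t > z + 3)) ==> 27*acc + 3*t >= -13)
The weakest precondition is ((acc < 0 && 2*t > z + 3) ==> 27*acc + 3*t >= -13) && ((!(acc < 0 && 2*t > z + 3)) ==> 27*acc + 3*t >= -13).
Check whether 3*t >= -148 && acc == 5 implies it.
Every state satisfying the precondition satisfies the weakest precondition: the implication holds.
Answer: valid


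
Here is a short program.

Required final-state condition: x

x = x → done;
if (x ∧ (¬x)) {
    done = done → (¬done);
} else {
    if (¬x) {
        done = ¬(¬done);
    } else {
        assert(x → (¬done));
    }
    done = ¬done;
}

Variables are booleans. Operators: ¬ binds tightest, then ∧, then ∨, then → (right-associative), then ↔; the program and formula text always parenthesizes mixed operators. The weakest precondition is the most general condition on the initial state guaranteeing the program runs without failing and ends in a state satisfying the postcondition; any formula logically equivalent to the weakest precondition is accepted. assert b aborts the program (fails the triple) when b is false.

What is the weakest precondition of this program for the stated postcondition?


Working backward. After the program, x must hold.
Then branch requires x; else branch requires ((¬x) → x) ∧ (x → ((x → (¬done)) ∧ x)).
Before the if: ((¬x) → x) ∧ (x → ((x → (¬done)) ∧ x))
Before x := x → done: ((¬(x → done)) → (x → done)) ∧ ((x → done) → (((x → done) → (¬done)) ∧ (x → done)))
Answer: WP = ((¬(x → done)) → (x → done)) ∧ ((x → done) → (((x → done) → (¬done)) ∧ (x → done)))


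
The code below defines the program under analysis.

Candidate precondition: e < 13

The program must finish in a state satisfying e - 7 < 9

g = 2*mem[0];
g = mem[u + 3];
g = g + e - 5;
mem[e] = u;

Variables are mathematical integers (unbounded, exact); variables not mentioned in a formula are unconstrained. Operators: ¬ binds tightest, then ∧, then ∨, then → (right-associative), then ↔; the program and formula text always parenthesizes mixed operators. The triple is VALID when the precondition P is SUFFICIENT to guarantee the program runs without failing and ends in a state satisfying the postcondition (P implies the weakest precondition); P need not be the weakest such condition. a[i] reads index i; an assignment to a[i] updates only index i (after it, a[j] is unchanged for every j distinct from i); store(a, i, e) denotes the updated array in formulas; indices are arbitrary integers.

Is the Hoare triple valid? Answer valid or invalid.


Working backward. After the program, the postcondition e - 7 < 9 must hold; in canonical form it is e < 16.
Before mem[e] := u: e < 16
Before g := g + e - 5: e < 16
Before g := mem[u + 3]: e < 16
Before g := 2*mem[0]: e < 16
The weakest precondition is e < 16.
Check whether e < 13 implies it.
Every state satisfying the precondition satisfies the weakest precondition: the implication holds.
Answer: valid


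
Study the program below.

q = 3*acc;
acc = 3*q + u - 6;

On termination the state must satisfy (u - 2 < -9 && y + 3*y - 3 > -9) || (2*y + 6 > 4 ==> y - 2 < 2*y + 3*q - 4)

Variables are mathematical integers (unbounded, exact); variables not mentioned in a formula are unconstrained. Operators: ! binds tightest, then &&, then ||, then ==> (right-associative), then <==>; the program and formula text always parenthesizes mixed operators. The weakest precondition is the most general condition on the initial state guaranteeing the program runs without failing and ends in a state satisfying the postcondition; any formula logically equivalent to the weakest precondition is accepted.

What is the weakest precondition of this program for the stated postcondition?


Working backward. After the program, the postcondition (u - 2 < -9 && y + 3*y - 3 > -9) || (2*y + 6 > 4 ==> y - 2 < 2*y + 3*q - 4) must hold; in canonical form it is (u < -7 && 4*y > -6) || (2*y > -2 ==> 3*q + y > 2).
Before acc := 3*q + u - 6: (u < -7 && 4*y > -6) || (2*y > -2 ==> 3*q + y > 2)
Before q := 3*acc: (u < -7 && 4*y > -6) || (2*y > -2 ==> 9*acc + y > 2)
Answer: WP = (u < -7 && 4*y > -6) || (2*y > -2 ==> 9*acc + y > 2)
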